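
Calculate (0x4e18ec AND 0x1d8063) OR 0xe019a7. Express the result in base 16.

0xec19e7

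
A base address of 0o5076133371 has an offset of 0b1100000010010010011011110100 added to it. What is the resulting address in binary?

0b110101000000011101110111101101

0o5076133371 = 0b101000111110001011011011111001 in binary.
Add column by column in base 2, right to left:
  1+0 = 1
  0+0 = 0
  0+1 = 1
  1+0 = 1
  1+1 = 0 carry 1
  1+1+1 = 1 carry 1
  1+1+1 = 1 carry 1
  1+1+1 = 1 carry 1
  0+0+1 = 1
  1+1 = 0 carry 1
  1+1+1 = 1 carry 1
  0+0+1 = 1
  1+0 = 1
  1+1 = 0 carry 1
  0+0+1 = 1
  1+0 = 1
  0+1 = 1
  0+0 = 0
  0+0 = 0
  1+1 = 0 carry 1
  1+0+1 = 0 carry 1
  1+0+1 = 0 carry 1
  1+0+1 = 0 carry 1
  1+0+1 = 0 carry 1
  0+0+1 = 1
  0+0 = 0
  0+1 = 1
  1+1 = 0 carry 1
  0+0+1 = 1
  1+0 = 1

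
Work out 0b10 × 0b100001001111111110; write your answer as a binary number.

0b1000010011111111100

Multiply each base-2 digit by 2, carrying:
  0×2 = 0 → write 0
  1×2 = 2 → write 0 carry 1
  1×2+1 = 3 → write 1 carry 1
  1×2+1 = 3 → write 1 carry 1
  1×2+1 = 3 → write 1 carry 1
  1×2+1 = 3 → write 1 carry 1
  1×2+1 = 3 → write 1 carry 1
  1×2+1 = 3 → write 1 carry 1
  1×2+1 = 3 → write 1 carry 1
  1×2+1 = 3 → write 1 carry 1
  0×2+1 = 1 → write 1
  0×2 = 0 → write 0
  1×2 = 2 → write 0 carry 1
  0×2+1 = 1 → write 1
  0×2 = 0 → write 0
  0×2 = 0 → write 0
  0×2 = 0 → write 0
  1×2 = 2 → write 0 carry 1
  remaining carry: 1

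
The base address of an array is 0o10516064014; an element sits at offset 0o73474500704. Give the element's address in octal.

Add column by column in base 8, right to left:
  4+4 = 0 carry 1
  1+0+1 = 2
  0+7 = 7
  4+0 = 4
  6+0 = 6
  0+5 = 5
  6+4 = 2 carry 1
  1+7+1 = 1 carry 1
  5+4+1 = 2 carry 1
  0+3+1 = 4
  1+7 = 0 carry 1
  final carry 1

0o104212564720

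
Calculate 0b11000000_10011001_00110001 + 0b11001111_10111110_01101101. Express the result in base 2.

0b1100100000101011110011110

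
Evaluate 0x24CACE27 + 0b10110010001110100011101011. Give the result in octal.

0o4744733422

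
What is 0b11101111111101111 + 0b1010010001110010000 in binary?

0b1110000001101111111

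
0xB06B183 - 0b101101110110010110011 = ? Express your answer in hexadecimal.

0b101101110110010110011 = 0x16ECB3 in hexadecimal.
Subtract column by column in base 16:
  3-3 → 0
  8-B → D (borrow)
  1-C-1 → 4 (borrow)
  B-E-1 → C (borrow)
  6-6-1 → F (borrow)
  0-1-1 → E (borrow)
  B-0-1 → A

0xAEFC4D0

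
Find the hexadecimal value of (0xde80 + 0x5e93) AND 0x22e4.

Add column by column in base 16, right to left:
  0+3 = 3
  8+9 = 1 carry 1
  e+e+1 = d carry 1
  d+5+1 = 3 carry 1
  final carry 1
Sum = 0x13d13; now AND with 0x22e4:
  1&0=0, 3&2=2, d&2=0, 1&e=0, 3&4=0

0x2000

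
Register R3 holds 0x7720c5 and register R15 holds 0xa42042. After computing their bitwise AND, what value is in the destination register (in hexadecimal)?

0x242040

AND each hex digit independently (no carries):
  7&a=2, 7&4=4, 2&2=2, 0&0=0, c&4=4, 5&2=0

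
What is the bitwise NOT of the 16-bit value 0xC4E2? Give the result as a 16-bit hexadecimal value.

Each hex digit d becomes F−d:
  C→3, 4→B, E→1, 2→D

0x3B1D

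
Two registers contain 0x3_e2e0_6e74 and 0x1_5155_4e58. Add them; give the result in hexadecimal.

0x53435bccc

Add column by column in base 16, right to left:
  4+8 = c
  7+5 = c
  e+e = c carry 1
  6+4+1 = b
  0+5 = 5
  e+5 = 3 carry 1
  2+1+1 = 4
  e+5 = 3 carry 1
  3+1+1 = 5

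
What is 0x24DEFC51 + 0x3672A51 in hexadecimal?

0x284626A2

Add column by column in base 16, right to left:
  1+1 = 2
  5+5 = A
  C+A = 6 carry 1
  F+2+1 = 2 carry 1
  E+7+1 = 6 carry 1
  D+6+1 = 4 carry 1
  4+3+1 = 8
  2+0 = 2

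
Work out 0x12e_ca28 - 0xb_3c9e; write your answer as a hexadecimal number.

0x1238d8a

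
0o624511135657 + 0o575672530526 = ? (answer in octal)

0o1422403666405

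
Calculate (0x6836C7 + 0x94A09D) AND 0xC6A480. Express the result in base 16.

0xC48400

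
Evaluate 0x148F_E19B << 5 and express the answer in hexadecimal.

5 bits is not a whole number of base-16 digits; in binary: 10100100011111110000110011011 << 5 = 1010010001111111000011001101100000.

0x291FC3360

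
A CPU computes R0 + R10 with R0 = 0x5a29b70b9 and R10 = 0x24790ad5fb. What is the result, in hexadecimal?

0x2a1ba646b4

Add column by column in base 16, right to left:
  9+b = 4 carry 1
  b+f+1 = b carry 1
  0+5+1 = 6
  7+d = 4 carry 1
  b+a+1 = 6 carry 1
  9+0+1 = a
  2+9 = b
  a+7 = 1 carry 1
  5+4+1 = a
  0+2 = 2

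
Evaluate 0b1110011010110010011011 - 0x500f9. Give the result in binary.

0x500f9 = 0b1010000000011111001 in binary.
Subtract column by column in base 2:
  1-1 → 0
  1-0 → 1
  0-0 → 0
  1-1 → 0
  1-1 → 0
  0-1 → 1 (borrow)
  0-1-1 → 0 (borrow)
  1-1-1 → 1 (borrow)
  0-0-1 → 1 (borrow)
  0-0-1 → 1 (borrow)
  1-0-1 → 0
  1-0 → 1
  0-0 → 0
  1-0 → 1
  0-0 → 0
  1-0 → 1
  1-1 → 0
  0-0 → 0
  0-1 → 1 (borrow)
  1-0-1 → 0
  1-0 → 1
  1-0 → 1

0b1101001010101110100010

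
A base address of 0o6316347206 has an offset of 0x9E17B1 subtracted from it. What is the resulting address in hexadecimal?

0x329BB6D5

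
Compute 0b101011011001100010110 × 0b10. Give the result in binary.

0b1010110110011000101100

Multiply each base-2 digit by 2, carrying:
  0×2 = 0 → write 0
  1×2 = 2 → write 0 carry 1
  1×2+1 = 3 → write 1 carry 1
  0×2+1 = 1 → write 1
  1×2 = 2 → write 0 carry 1
  0×2+1 = 1 → write 1
  0×2 = 0 → write 0
  0×2 = 0 → write 0
  1×2 = 2 → write 0 carry 1
  1×2+1 = 3 → write 1 carry 1
  0×2+1 = 1 → write 1
  0×2 = 0 → write 0
  1×2 = 2 → write 0 carry 1
  1×2+1 = 3 → write 1 carry 1
  0×2+1 = 1 → write 1
  1×2 = 2 → write 0 carry 1
  1×2+1 = 3 → write 1 carry 1
  0×2+1 = 1 → write 1
  1×2 = 2 → write 0 carry 1
  0×2+1 = 1 → write 1
  1×2 = 2 → write 0 carry 1
  remaining carry: 1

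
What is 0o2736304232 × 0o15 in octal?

0o46112767722

Multiply each base-8 digit by 13, carrying:
  2×13 = 26 → write 2 carry 3
  3×13+3 = 42 → write 2 carry 5
  2×13+5 = 31 → write 7 carry 3
  4×13+3 = 55 → write 7 carry 6
  0×13+6 = 6 → write 6
  3×13 = 39 → write 7 carry 4
  6×13+4 = 82 → write 2 carry 10
  3×13+10 = 49 → write 1 carry 6
  7×13+6 = 97 → write 1 carry 12
  2×13+12 = 38 → write 6 carry 4
  remaining carry: 4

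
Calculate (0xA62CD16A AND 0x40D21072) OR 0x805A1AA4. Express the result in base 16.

0x805A1AE6

0xA62CD16A AND 0x40D21072 = 0x00001062.
Then OR with 0x805A1AA4.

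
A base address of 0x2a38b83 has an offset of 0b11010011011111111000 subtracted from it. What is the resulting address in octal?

0x2a38b83 = 0o250705603 in octal.
0b11010011011111111000 = 0o3233770 in octal.
Subtract column by column in base 8:
  3-0 → 3
  0-7 → 1 (borrow)
  6-7-1 → 6 (borrow)
  5-3-1 → 1
  0-3 → 5 (borrow)
  7-2-1 → 4
  0-3 → 5 (borrow)
  5-0-1 → 4
  2-0 → 2

0o245451613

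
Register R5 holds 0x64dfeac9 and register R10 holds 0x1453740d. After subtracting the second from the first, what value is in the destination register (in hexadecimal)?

Subtract column by column in base 16:
  9-d → c (borrow)
  c-0-1 → b
  a-4 → 6
  e-7 → 7
  f-3 → c
  d-5 → 8
  4-4 → 0
  6-1 → 5

0x508c76bc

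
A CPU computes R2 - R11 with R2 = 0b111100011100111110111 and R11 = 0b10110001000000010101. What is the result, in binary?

Subtract column by column in base 2:
  1-1 → 0
  1-0 → 1
  1-1 → 0
  0-0 → 0
  1-1 → 0
  1-0 → 1
  1-0 → 1
  1-0 → 1
  1-0 → 1
  0-0 → 0
  0-0 → 0
  1-0 → 1
  1-1 → 0
  1-0 → 1
  0-0 → 0
  0-0 → 0
  0-1 → 1 (borrow)
  1-1-1 → 1 (borrow)
  1-0-1 → 0
  1-1 → 0
  1-0 → 1

0b100110010100111100010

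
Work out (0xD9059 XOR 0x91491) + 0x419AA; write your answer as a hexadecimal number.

0x89E72

First 0xD9059 XOR 0x91491 = 0x484C8.
Add column by column in base 16, right to left:
  8+A = 2 carry 1
  C+A+1 = 7 carry 1
  4+9+1 = E
  8+1 = 9
  4+4 = 8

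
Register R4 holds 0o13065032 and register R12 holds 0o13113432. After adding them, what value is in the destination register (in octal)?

0o26200464

Add column by column in base 8, right to left:
  2+2 = 4
  3+3 = 6
  0+4 = 4
  5+3 = 0 carry 1
  6+1+1 = 0 carry 1
  0+1+1 = 2
  3+3 = 6
  1+1 = 2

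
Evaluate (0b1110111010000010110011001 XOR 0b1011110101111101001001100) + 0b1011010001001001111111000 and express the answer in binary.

0b10000100001001001111001101

First 0b1110111010000010110011001 XOR 0b1011110101111101001001100 = 0b0101001111111111111010101.
Add column by column in base 2, right to left:
  1+0 = 1
  0+0 = 0
  1+0 = 1
  0+1 = 1
  1+1 = 0 carry 1
  0+1+1 = 0 carry 1
  1+1+1 = 1 carry 1
  1+1+1 = 1 carry 1
  1+1+1 = 1 carry 1
  1+1+1 = 1 carry 1
  1+0+1 = 0 carry 1
  1+0+1 = 0 carry 1
  1+1+1 = 1 carry 1
  1+0+1 = 0 carry 1
  1+0+1 = 0 carry 1
  1+1+1 = 1 carry 1
  1+0+1 = 0 carry 1
  1+0+1 = 0 carry 1
  1+0+1 = 0 carry 1
  0+1+1 = 0 carry 1
  0+0+1 = 1
  1+1 = 0 carry 1
  0+1+1 = 0 carry 1
  1+0+1 = 0 carry 1
  0+1+1 = 0 carry 1
  final carry 1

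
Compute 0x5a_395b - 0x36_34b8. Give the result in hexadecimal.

Subtract column by column in base 16:
  b-8 → 3
  5-b → a (borrow)
  9-4-1 → 4
  3-3 → 0
  a-6 → 4
  5-3 → 2

0x2404a3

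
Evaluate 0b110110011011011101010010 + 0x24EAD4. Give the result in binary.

0b111111101010001000100110

0x24EAD4 = 0b1001001110101011010100 in binary.
Add column by column in base 2, right to left:
  0+0 = 0
  1+0 = 1
  0+1 = 1
  0+0 = 0
  1+1 = 0 carry 1
  0+0+1 = 1
  1+1 = 0 carry 1
  0+1+1 = 0 carry 1
  1+0+1 = 0 carry 1
  1+1+1 = 1 carry 1
  1+0+1 = 0 carry 1
  0+1+1 = 0 carry 1
  1+0+1 = 0 carry 1
  1+1+1 = 1 carry 1
  0+1+1 = 0 carry 1
  1+1+1 = 1 carry 1
  1+0+1 = 0 carry 1
  0+0+1 = 1
  0+1 = 1
  1+0 = 1
  1+0 = 1
  0+1 = 1
  1+0 = 1
  1+0 = 1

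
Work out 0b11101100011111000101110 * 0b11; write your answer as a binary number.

0b1011000101011101010001010

Multiply each base-2 digit by 3, carrying:
  0×3 = 0 → write 0
  1×3 = 3 → write 1 carry 1
  1×3+1 = 4 → write 0 carry 2
  1×3+2 = 5 → write 1 carry 2
  0×3+2 = 2 → write 0 carry 1
  1×3+1 = 4 → write 0 carry 2
  0×3+2 = 2 → write 0 carry 1
  0×3+1 = 1 → write 1
  0×3 = 0 → write 0
  1×3 = 3 → write 1 carry 1
  1×3+1 = 4 → write 0 carry 2
  1×3+2 = 5 → write 1 carry 2
  1×3+2 = 5 → write 1 carry 2
  1×3+2 = 5 → write 1 carry 2
  0×3+2 = 2 → write 0 carry 1
  0×3+1 = 1 → write 1
  0×3 = 0 → write 0
  1×3 = 3 → write 1 carry 1
  1×3+1 = 4 → write 0 carry 2
  0×3+2 = 2 → write 0 carry 1
  1×3+1 = 4 → write 0 carry 2
  1×3+2 = 5 → write 1 carry 2
  1×3+2 = 5 → write 1 carry 2
  remaining carry: 10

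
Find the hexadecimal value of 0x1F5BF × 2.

0x3EB7E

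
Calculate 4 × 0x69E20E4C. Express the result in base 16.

0x1A7883930

Multiply each base-16 digit by 4, carrying:
  C×4 = 48 → write 0 carry 3
  4×4+3 = 19 → write 3 carry 1
  E×4+1 = 57 → write 9 carry 3
  0×4+3 = 3 → write 3
  2×4 = 8 → write 8
  E×4 = 56 → write 8 carry 3
  9×4+3 = 39 → write 7 carry 2
  6×4+2 = 26 → write A carry 1
  remaining carry: 1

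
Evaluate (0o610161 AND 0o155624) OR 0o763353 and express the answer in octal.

0o773373

0o610161 AND 0o155624 = 0o010020.
Then OR with 0o763353.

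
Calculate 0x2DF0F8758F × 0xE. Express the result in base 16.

0x2832D966DD2

Multiply each base-16 digit by 14, carrying:
  F×14 = 210 → write 2 carry 13
  8×14+13 = 125 → write D carry 7
  5×14+7 = 77 → write D carry 4
  7×14+4 = 102 → write 6 carry 6
  8×14+6 = 118 → write 6 carry 7
  F×14+7 = 217 → write 9 carry 13
  0×14+13 = 13 → write D
  F×14 = 210 → write 2 carry 13
  D×14+13 = 195 → write 3 carry 12
  2×14+12 = 40 → write 8 carry 2
  remaining carry: 2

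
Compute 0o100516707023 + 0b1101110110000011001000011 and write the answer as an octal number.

0b1101110110000011001000011 = 0o156603103 in octal.
Add column by column in base 8, right to left:
  3+3 = 6
  2+0 = 2
  0+1 = 1
  7+3 = 2 carry 1
  0+0+1 = 1
  7+6 = 5 carry 1
  6+6+1 = 5 carry 1
  1+5+1 = 7
  5+1 = 6
  0+0 = 0
  0+0 = 0
  1+0 = 1

0o100675512126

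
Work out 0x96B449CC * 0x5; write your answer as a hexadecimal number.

Multiply each base-16 digit by 5, carrying:
  C×5 = 60 → write C carry 3
  C×5+3 = 63 → write F carry 3
  9×5+3 = 48 → write 0 carry 3
  4×5+3 = 23 → write 7 carry 1
  4×5+1 = 21 → write 5 carry 1
  B×5+1 = 56 → write 8 carry 3
  6×5+3 = 33 → write 1 carry 2
  9×5+2 = 47 → write F carry 2
  remaining carry: 2

0x2F18570FC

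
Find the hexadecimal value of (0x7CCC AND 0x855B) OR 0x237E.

0x277E

0x7CCC AND 0x855B = 0x0448.
Then OR with 0x237E.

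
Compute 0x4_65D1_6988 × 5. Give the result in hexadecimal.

0x15FD170FA8

Multiply each base-16 digit by 5, carrying:
  8×5 = 40 → write 8 carry 2
  8×5+2 = 42 → write A carry 2
  9×5+2 = 47 → write F carry 2
  6×5+2 = 32 → write 0 carry 2
  1×5+2 = 7 → write 7
  D×5 = 65 → write 1 carry 4
  5×5+4 = 29 → write D carry 1
  6×5+1 = 31 → write F carry 1
  4×5+1 = 21 → write 5 carry 1
  remaining carry: 1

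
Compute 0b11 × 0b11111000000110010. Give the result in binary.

0b1011101000010010110

Multiply each base-2 digit by 3, carrying:
  0×3 = 0 → write 0
  1×3 = 3 → write 1 carry 1
  0×3+1 = 1 → write 1
  0×3 = 0 → write 0
  1×3 = 3 → write 1 carry 1
  1×3+1 = 4 → write 0 carry 2
  0×3+2 = 2 → write 0 carry 1
  0×3+1 = 1 → write 1
  0×3 = 0 → write 0
  0×3 = 0 → write 0
  0×3 = 0 → write 0
  0×3 = 0 → write 0
  1×3 = 3 → write 1 carry 1
  1×3+1 = 4 → write 0 carry 2
  1×3+2 = 5 → write 1 carry 2
  1×3+2 = 5 → write 1 carry 2
  1×3+2 = 5 → write 1 carry 2
  remaining carry: 10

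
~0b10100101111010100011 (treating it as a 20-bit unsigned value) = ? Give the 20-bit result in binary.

Invert each bit: 10100101111010100011 → 01011010000101011100.

0b01011010000101011100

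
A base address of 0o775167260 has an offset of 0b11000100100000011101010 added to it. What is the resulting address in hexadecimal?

0o775167260 = 0x7F4EEB0 in hexadecimal.
0b11000100100000011101010 = 0x6240EA in hexadecimal.
Add column by column in base 16, right to left:
  0+A = A
  B+E = 9 carry 1
  E+0+1 = F
  E+4 = 2 carry 1
  4+2+1 = 7
  F+6 = 5 carry 1
  7+0+1 = 8

0x8572F9A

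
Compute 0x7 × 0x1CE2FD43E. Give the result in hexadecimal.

0xCA34ECDB2

Multiply each base-16 digit by 7, carrying:
  E×7 = 98 → write 2 carry 6
  3×7+6 = 27 → write B carry 1
  4×7+1 = 29 → write D carry 1
  D×7+1 = 92 → write C carry 5
  F×7+5 = 110 → write E carry 6
  2×7+6 = 20 → write 4 carry 1
  E×7+1 = 99 → write 3 carry 6
  C×7+6 = 90 → write A carry 5
  1×7+5 = 12 → write C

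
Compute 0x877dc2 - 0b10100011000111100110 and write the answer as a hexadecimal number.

0b10100011000111100110 = 0xa31e6 in hexadecimal.
Subtract column by column in base 16:
  2-6 → c (borrow)
  c-e-1 → d (borrow)
  d-1-1 → b
  7-3 → 4
  7-a → d (borrow)
  8-0-1 → 7

0x7d4bdc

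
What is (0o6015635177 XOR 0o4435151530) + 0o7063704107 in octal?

0o11504670556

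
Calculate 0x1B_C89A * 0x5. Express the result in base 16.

0x8AEB02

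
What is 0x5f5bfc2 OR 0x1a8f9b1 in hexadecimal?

0x5fdfff3

OR each hex digit independently (no carries):
  5|1=5, f|a=f, 5|8=d, b|f=f, f|9=f, c|b=f, 2|1=3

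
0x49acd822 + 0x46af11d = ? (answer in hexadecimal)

Add column by column in base 16, right to left:
  2+d = f
  2+1 = 3
  8+1 = 9
  d+f = c carry 1
  c+a+1 = 7 carry 1
  a+6+1 = 1 carry 1
  9+4+1 = e
  4+0 = 4

0x4e17c93f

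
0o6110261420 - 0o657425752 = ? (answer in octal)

0o5230633446

Subtract column by column in base 8:
  0-2 → 6 (borrow)
  2-5-1 → 4 (borrow)
  4-7-1 → 4 (borrow)
  1-5-1 → 3 (borrow)
  6-2-1 → 3
  2-4 → 6 (borrow)
  0-7-1 → 0 (borrow)
  1-5-1 → 3 (borrow)
  1-6-1 → 2 (borrow)
  6-0-1 → 5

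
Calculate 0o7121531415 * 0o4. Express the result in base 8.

Multiply each base-8 digit by 4, carrying:
  5×4 = 20 → write 4 carry 2
  1×4+2 = 6 → write 6
  4×4 = 16 → write 0 carry 2
  1×4+2 = 6 → write 6
  3×4 = 12 → write 4 carry 1
  5×4+1 = 21 → write 5 carry 2
  1×4+2 = 6 → write 6
  2×4 = 8 → write 0 carry 1
  1×4+1 = 5 → write 5
  7×4 = 28 → write 4 carry 3
  remaining carry: 3

0o34506546064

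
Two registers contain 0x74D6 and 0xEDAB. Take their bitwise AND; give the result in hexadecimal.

AND each hex digit independently (no carries):
  7&E=6, 4&D=4, D&A=8, 6&B=2

0x6482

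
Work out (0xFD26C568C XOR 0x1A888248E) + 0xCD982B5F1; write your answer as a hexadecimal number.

First 0xFD26C568C XOR 0x1A888248E = 0xE7AE47202.
Add column by column in base 16, right to left:
  2+1 = 3
  0+F = F
  2+5 = 7
  7+B = 2 carry 1
  4+2+1 = 7
  E+8 = 6 carry 1
  A+9+1 = 4 carry 1
  7+D+1 = 5 carry 1
  E+C+1 = B carry 1
  final carry 1

0x1B546727F3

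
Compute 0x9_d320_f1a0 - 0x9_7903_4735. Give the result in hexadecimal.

0x5a1daa6b

Subtract column by column in base 16:
  0-5 → b (borrow)
  a-3-1 → 6
  1-7 → a (borrow)
  f-4-1 → a
  0-3 → d (borrow)
  2-0-1 → 1
  3-9 → a (borrow)
  d-7-1 → 5
  9-9 → 0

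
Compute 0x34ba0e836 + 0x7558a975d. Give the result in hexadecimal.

0xaa12b7f93

Add column by column in base 16, right to left:
  6+d = 3 carry 1
  3+5+1 = 9
  8+7 = f
  e+9 = 7 carry 1
  0+a+1 = b
  a+8 = 2 carry 1
  b+5+1 = 1 carry 1
  4+5+1 = a
  3+7 = a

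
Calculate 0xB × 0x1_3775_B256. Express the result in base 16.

Multiply each base-16 digit by 11, carrying:
  6×11 = 66 → write 2 carry 4
  5×11+4 = 59 → write B carry 3
  2×11+3 = 25 → write 9 carry 1
  B×11+1 = 122 → write A carry 7
  5×11+7 = 62 → write E carry 3
  7×11+3 = 80 → write 0 carry 5
  7×11+5 = 82 → write 2 carry 5
  3×11+5 = 38 → write 6 carry 2
  1×11+2 = 13 → write D

0xD620EA9B2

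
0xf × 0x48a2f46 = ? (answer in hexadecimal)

0x4418c51a

Multiply each base-16 digit by 15, carrying:
  6×15 = 90 → write a carry 5
  4×15+5 = 65 → write 1 carry 4
  f×15+4 = 229 → write 5 carry 14
  2×15+14 = 44 → write c carry 2
  a×15+2 = 152 → write 8 carry 9
  8×15+9 = 129 → write 1 carry 8
  4×15+8 = 68 → write 4 carry 4
  remaining carry: 4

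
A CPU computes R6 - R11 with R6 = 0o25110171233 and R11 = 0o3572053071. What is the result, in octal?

Subtract column by column in base 8:
  3-1 → 2
  3-7 → 4 (borrow)
  2-0-1 → 1
  1-3 → 6 (borrow)
  7-5-1 → 1
  1-0 → 1
  0-2 → 6 (borrow)
  1-7-1 → 1 (borrow)
  1-5-1 → 3 (borrow)
  5-3-1 → 1
  2-0 → 2

0o21316116142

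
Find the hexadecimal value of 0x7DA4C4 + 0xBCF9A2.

0x13A9E66

Add column by column in base 16, right to left:
  4+2 = 6
  C+A = 6 carry 1
  4+9+1 = E
  A+F = 9 carry 1
  D+C+1 = A carry 1
  7+B+1 = 3 carry 1
  final carry 1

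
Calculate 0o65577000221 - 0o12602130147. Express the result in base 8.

Subtract column by column in base 8:
  1-7 → 2 (borrow)
  2-4-1 → 5 (borrow)
  2-1-1 → 0
  0-0 → 0
  0-3 → 5 (borrow)
  0-1-1 → 6 (borrow)
  7-2-1 → 4
  7-0 → 7
  5-6 → 7 (borrow)
  5-2-1 → 2
  6-1 → 5

0o52774650052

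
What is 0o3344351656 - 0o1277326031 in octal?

0o2045023625

Subtract column by column in base 8:
  6-1 → 5
  5-3 → 2
  6-0 → 6
  1-6 → 3 (borrow)
  5-2-1 → 2
  3-3 → 0
  4-7 → 5 (borrow)
  4-7-1 → 4 (borrow)
  3-2-1 → 0
  3-1 → 2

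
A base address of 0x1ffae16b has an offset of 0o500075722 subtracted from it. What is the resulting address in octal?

0o3276462631

0x1ffae16b = 0o3776560553 in octal.
Subtract column by column in base 8:
  3-2 → 1
  5-2 → 3
  5-7 → 6 (borrow)
  0-5-1 → 2 (borrow)
  6-7-1 → 6 (borrow)
  5-0-1 → 4
  6-0 → 6
  7-0 → 7
  7-5 → 2
  3-0 → 3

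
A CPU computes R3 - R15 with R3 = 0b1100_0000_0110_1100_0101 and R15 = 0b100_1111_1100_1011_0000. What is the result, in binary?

0b1110000101000010101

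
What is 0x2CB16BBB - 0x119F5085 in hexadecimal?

Subtract column by column in base 16:
  B-5 → 6
  B-8 → 3
  B-0 → B
  6-5 → 1
  1-F → 2 (borrow)
  B-9-1 → 1
  C-1 → B
  2-1 → 1

0x1B121B36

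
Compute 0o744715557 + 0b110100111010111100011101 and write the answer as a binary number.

0b1000011001110100101010001100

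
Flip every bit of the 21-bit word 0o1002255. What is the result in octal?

Each oct digit d becomes 7−d:
  1→6, 0→7, 0→7, 2→5, 2→5, 5→2, 5→2

0o6775522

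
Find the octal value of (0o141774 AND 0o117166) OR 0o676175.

0o777175

0o141774 AND 0o117166 = 0o101164.
Then OR with 0o676175.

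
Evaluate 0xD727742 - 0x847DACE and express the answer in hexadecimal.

0x52A9C74

Subtract column by column in base 16:
  2-E → 4 (borrow)
  4-C-1 → 7 (borrow)
  7-A-1 → C (borrow)
  7-D-1 → 9 (borrow)
  2-7-1 → A (borrow)
  7-4-1 → 2
  D-8 → 5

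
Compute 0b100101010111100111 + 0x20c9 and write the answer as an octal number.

0b100101010111100111 = 0o452747 in octal.
0x20c9 = 0o20311 in octal.
Add column by column in base 8, right to left:
  7+1 = 0 carry 1
  4+1+1 = 6
  7+3 = 2 carry 1
  2+0+1 = 3
  5+2 = 7
  4+0 = 4

0o473260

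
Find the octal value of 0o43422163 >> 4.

4 bits is not a whole number of base-8 digits; in binary: 100011100010010001110011 >> 4 = 10001110001001000111.

0o2161107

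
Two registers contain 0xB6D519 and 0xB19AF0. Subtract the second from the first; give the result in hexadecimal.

0x53A29

Subtract column by column in base 16:
  9-0 → 9
  1-F → 2 (borrow)
  5-A-1 → A (borrow)
  D-9-1 → 3
  6-1 → 5
  B-B → 0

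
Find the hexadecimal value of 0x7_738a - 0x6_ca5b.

Subtract column by column in base 16:
  a-b → f (borrow)
  8-5-1 → 2
  3-a → 9 (borrow)
  7-c-1 → a (borrow)
  7-6-1 → 0

0xa92f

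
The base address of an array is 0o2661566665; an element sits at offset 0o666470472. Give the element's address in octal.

Add column by column in base 8, right to left:
  5+2 = 7
  6+7 = 5 carry 1
  6+4+1 = 3 carry 1
  6+0+1 = 7
  6+7 = 5 carry 1
  5+4+1 = 2 carry 1
  1+6+1 = 0 carry 1
  6+6+1 = 5 carry 1
  6+6+1 = 5 carry 1
  2+0+1 = 3

0o3550257357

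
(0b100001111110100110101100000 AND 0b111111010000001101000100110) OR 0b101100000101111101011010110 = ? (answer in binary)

0b100001111110100110101100000 AND 0b111111010000001101000100110 = 0b100001010000000100000100000.
Then OR with 0b101100000101111101011010110.

0b101101010101111101011110110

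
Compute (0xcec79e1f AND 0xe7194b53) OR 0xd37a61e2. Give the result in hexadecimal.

0xd77b6bf3

0xcec79e1f AND 0xe7194b53 = 0xc6010a13.
Then OR with 0xd37a61e2.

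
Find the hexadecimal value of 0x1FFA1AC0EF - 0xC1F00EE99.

Subtract column by column in base 16:
  F-9 → 6
  E-9 → 5
  0-E → 2 (borrow)
  C-E-1 → D (borrow)
  A-0-1 → 9
  1-0 → 1
  A-F → B (borrow)
  F-1-1 → D
  F-C → 3
  1-0 → 1

0x13DB19D256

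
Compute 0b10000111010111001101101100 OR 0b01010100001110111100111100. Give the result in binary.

0b11010111011111111101111100

OR bit by bit (1 where either bit is 1):
  10000111010111001101101100
| 01010100001110111100111100
= 11010111011111111101111100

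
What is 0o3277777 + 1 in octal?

The trailing 5 digits are 7 (max in base 8), so adding 1 cascades: they roll to 0 and the next digit up increments.

0o3300000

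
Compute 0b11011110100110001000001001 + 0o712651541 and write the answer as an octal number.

0o1251332552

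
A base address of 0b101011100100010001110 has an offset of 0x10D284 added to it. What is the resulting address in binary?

0b1001101001101100010010

0x10D284 = 0b100001101001010000100 in binary.
Add column by column in base 2, right to left:
  0+0 = 0
  1+0 = 1
  1+1 = 0 carry 1
  1+0+1 = 0 carry 1
  0+0+1 = 1
  0+0 = 0
  0+0 = 0
  1+1 = 0 carry 1
  0+0+1 = 1
  0+1 = 1
  0+0 = 0
  1+0 = 1
  0+1 = 1
  0+0 = 0
  1+1 = 0 carry 1
  1+1+1 = 1 carry 1
  1+0+1 = 0 carry 1
  0+0+1 = 1
  1+0 = 1
  0+0 = 0
  1+1 = 0 carry 1
  final carry 1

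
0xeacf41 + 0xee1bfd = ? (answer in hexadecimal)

Add column by column in base 16, right to left:
  1+d = e
  4+f = 3 carry 1
  f+b+1 = b carry 1
  c+1+1 = e
  a+e = 8 carry 1
  e+e+1 = d carry 1
  final carry 1

0x1d8eb3e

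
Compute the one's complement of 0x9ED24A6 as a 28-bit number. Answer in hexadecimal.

0x612DB59

Each hex digit d becomes F−d:
  9→6, E→1, D→2, 2→D, 4→B, A→5, 6→9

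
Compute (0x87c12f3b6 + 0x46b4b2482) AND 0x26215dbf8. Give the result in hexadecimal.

0x62141838

Add column by column in base 16, right to left:
  6+2 = 8
  b+8 = 3 carry 1
  3+4+1 = 8
  f+2 = 1 carry 1
  2+b+1 = e
  1+4 = 5
  c+b = 7 carry 1
  7+6+1 = e
  8+4 = c
Sum = 0xce75e1838; now AND with 0x26215dbf8:
  c&2=0, e&6=6, 7&2=2, 5&1=1, e&5=4, 1&d=1, 8&b=8, 3&f=3, 8&8=8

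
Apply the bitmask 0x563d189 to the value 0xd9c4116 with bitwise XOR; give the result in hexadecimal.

XOR each hex digit independently (no carries):
  d^5=8, 9^6=f, c^3=f, 4^d=9, 1^1=0, 1^8=9, 6^9=f

0x8ff909f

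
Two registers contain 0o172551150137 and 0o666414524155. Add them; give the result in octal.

0o1061165674314

Add column by column in base 8, right to left:
  7+5 = 4 carry 1
  3+5+1 = 1 carry 1
  1+1+1 = 3
  0+4 = 4
  5+2 = 7
  1+5 = 6
  1+4 = 5
  5+1 = 6
  5+4 = 1 carry 1
  2+6+1 = 1 carry 1
  7+6+1 = 6 carry 1
  1+6+1 = 0 carry 1
  final carry 1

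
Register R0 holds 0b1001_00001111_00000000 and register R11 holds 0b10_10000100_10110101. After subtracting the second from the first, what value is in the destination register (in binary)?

0b1101000101001001011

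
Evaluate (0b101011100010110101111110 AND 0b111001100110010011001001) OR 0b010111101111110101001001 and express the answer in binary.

0b111111101111110101001001

0b101011100010110101111110 AND 0b111001100110010011001001 = 0b101001100010010001001000.
Then OR with 0b010111101111110101001001.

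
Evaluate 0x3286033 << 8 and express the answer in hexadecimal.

Shifting left by 8 bits = 2 hex digits: append 2 zeros.

0x328603300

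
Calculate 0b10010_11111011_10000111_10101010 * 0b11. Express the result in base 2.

Multiply each base-2 digit by 3, carrying:
  0×3 = 0 → write 0
  1×3 = 3 → write 1 carry 1
  0×3+1 = 1 → write 1
  1×3 = 3 → write 1 carry 1
  0×3+1 = 1 → write 1
  1×3 = 3 → write 1 carry 1
  0×3+1 = 1 → write 1
  1×3 = 3 → write 1 carry 1
  1×3+1 = 4 → write 0 carry 2
  1×3+2 = 5 → write 1 carry 2
  1×3+2 = 5 → write 1 carry 2
  0×3+2 = 2 → write 0 carry 1
  0×3+1 = 1 → write 1
  0×3 = 0 → write 0
  0×3 = 0 → write 0
  1×3 = 3 → write 1 carry 1
  1×3+1 = 4 → write 0 carry 2
  1×3+2 = 5 → write 1 carry 2
  0×3+2 = 2 → write 0 carry 1
  1×3+1 = 4 → write 0 carry 2
  1×3+2 = 5 → write 1 carry 2
  1×3+2 = 5 → write 1 carry 2
  1×3+2 = 5 → write 1 carry 2
  1×3+2 = 5 → write 1 carry 2
  0×3+2 = 2 → write 0 carry 1
  1×3+1 = 4 → write 0 carry 2
  0×3+2 = 2 → write 0 carry 1
  0×3+1 = 1 → write 1
  1×3 = 3 → write 1 carry 1
  remaining carry: 1

0b111000111100101001011011111110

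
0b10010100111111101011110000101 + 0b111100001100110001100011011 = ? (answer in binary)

Add column by column in base 2, right to left:
  1+1 = 0 carry 1
  0+1+1 = 0 carry 1
  1+0+1 = 0 carry 1
  0+1+1 = 0 carry 1
  0+1+1 = 0 carry 1
  0+0+1 = 1
  0+0 = 0
  1+0 = 1
  1+1 = 0 carry 1
  1+1+1 = 1 carry 1
  1+0+1 = 0 carry 1
  0+0+1 = 1
  1+0 = 1
  0+1 = 1
  1+1 = 0 carry 1
  1+0+1 = 0 carry 1
  1+0+1 = 0 carry 1
  1+1+1 = 1 carry 1
  1+1+1 = 1 carry 1
  1+0+1 = 0 carry 1
  1+0+1 = 0 carry 1
  0+0+1 = 1
  0+0 = 0
  1+1 = 0 carry 1
  0+1+1 = 0 carry 1
  1+1+1 = 1 carry 1
  0+1+1 = 0 carry 1
  0+0+1 = 1
  1+0 = 1

0b11010001001100011101010100000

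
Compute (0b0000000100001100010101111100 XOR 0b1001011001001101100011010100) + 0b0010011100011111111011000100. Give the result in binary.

0b1011111001100001110001101100

First 0b0000000100001100010101111100 XOR 0b1001011001001101100011010100 = 0b1001011101000001110110101000.
Add column by column in base 2, right to left:
  0+0 = 0
  0+0 = 0
  0+1 = 1
  1+0 = 1
  0+0 = 0
  1+0 = 1
  0+1 = 1
  1+1 = 0 carry 1
  1+0+1 = 0 carry 1
  0+1+1 = 0 carry 1
  1+1+1 = 1 carry 1
  1+1+1 = 1 carry 1
  1+1+1 = 1 carry 1
  0+1+1 = 0 carry 1
  0+1+1 = 0 carry 1
  0+1+1 = 0 carry 1
  0+1+1 = 0 carry 1
  0+0+1 = 1
  1+0 = 1
  0+0 = 0
  1+1 = 0 carry 1
  1+1+1 = 1 carry 1
  1+1+1 = 1 carry 1
  0+0+1 = 1
  1+0 = 1
  0+1 = 1
  0+0 = 0
  1+0 = 1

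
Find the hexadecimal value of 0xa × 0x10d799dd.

0xa86c02a2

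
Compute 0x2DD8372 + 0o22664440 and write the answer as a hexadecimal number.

0x328EC92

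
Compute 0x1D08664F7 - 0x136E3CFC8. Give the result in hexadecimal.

0x99A2952F

Subtract column by column in base 16:
  7-8 → F (borrow)
  F-C-1 → 2
  4-F → 5 (borrow)
  6-C-1 → 9 (borrow)
  6-3-1 → 2
  8-E → A (borrow)
  0-6-1 → 9 (borrow)
  D-3-1 → 9
  1-1 → 0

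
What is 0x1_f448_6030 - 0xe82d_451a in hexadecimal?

0x10c1b1b16

Subtract column by column in base 16:
  0-a → 6 (borrow)
  3-1-1 → 1
  0-5 → b (borrow)
  6-4-1 → 1
  8-d → b (borrow)
  4-2-1 → 1
  4-8 → c (borrow)
  f-e-1 → 0
  1-0 → 1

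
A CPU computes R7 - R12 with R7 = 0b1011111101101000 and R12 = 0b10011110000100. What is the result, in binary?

0b1001011111100100

Subtract column by column in base 2:
  0-0 → 0
  0-0 → 0
  0-1 → 1 (borrow)
  1-0-1 → 0
  0-0 → 0
  1-0 → 1
  1-0 → 1
  0-1 → 1 (borrow)
  1-1-1 → 1 (borrow)
  1-1-1 → 1 (borrow)
  1-1-1 → 1 (borrow)
  1-0-1 → 0
  1-0 → 1
  1-1 → 0
  0-0 → 0
  1-0 → 1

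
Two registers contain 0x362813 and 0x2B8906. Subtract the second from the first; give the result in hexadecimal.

0xA9F0D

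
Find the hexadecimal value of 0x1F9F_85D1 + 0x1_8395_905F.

0x1A3351630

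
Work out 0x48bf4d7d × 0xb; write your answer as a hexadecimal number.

Multiply each base-16 digit by 11, carrying:
  d×11 = 143 → write f carry 8
  7×11+8 = 85 → write 5 carry 5
  d×11+5 = 148 → write 4 carry 9
  4×11+9 = 53 → write 5 carry 3
  f×11+3 = 168 → write 8 carry 10
  b×11+10 = 131 → write 3 carry 8
  8×11+8 = 96 → write 0 carry 6
  4×11+6 = 50 → write 2 carry 3
  remaining carry: 3

0x32038545f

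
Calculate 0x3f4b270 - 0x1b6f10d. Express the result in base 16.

Subtract column by column in base 16:
  0-d → 3 (borrow)
  7-0-1 → 6
  2-1 → 1
  b-f → c (borrow)
  4-6-1 → d (borrow)
  f-b-1 → 3
  3-1 → 2

0x23dc163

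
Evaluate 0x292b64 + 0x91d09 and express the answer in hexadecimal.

0x32486d

Add column by column in base 16, right to left:
  4+9 = d
  6+0 = 6
  b+d = 8 carry 1
  2+1+1 = 4
  9+9 = 2 carry 1
  2+0+1 = 3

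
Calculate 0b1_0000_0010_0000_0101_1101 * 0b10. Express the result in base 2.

0b1000000100000010111010

Multiply each base-2 digit by 2, carrying:
  1×2 = 2 → write 0 carry 1
  0×2+1 = 1 → write 1
  1×2 = 2 → write 0 carry 1
  1×2+1 = 3 → write 1 carry 1
  1×2+1 = 3 → write 1 carry 1
  0×2+1 = 1 → write 1
  1×2 = 2 → write 0 carry 1
  0×2+1 = 1 → write 1
  0×2 = 0 → write 0
  0×2 = 0 → write 0
  0×2 = 0 → write 0
  0×2 = 0 → write 0
  0×2 = 0 → write 0
  1×2 = 2 → write 0 carry 1
  0×2+1 = 1 → write 1
  0×2 = 0 → write 0
  0×2 = 0 → write 0
  0×2 = 0 → write 0
  0×2 = 0 → write 0
  0×2 = 0 → write 0
  1×2 = 2 → write 0 carry 1
  remaining carry: 1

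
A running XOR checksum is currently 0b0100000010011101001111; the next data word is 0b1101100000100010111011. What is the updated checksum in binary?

XOR bit by bit (1 where the bits differ):
  0100000010011101001111
^ 1101100000100010111011
= 1001100010111111110100

0b1001100010111111110100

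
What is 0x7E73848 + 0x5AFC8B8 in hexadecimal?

Add column by column in base 16, right to left:
  8+8 = 0 carry 1
  4+B+1 = 0 carry 1
  8+8+1 = 1 carry 1
  3+C+1 = 0 carry 1
  7+F+1 = 7 carry 1
  E+A+1 = 9 carry 1
  7+5+1 = D

0xD970100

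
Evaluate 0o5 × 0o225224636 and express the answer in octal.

Multiply each base-8 digit by 5, carrying:
  6×5 = 30 → write 6 carry 3
  3×5+3 = 18 → write 2 carry 2
  6×5+2 = 32 → write 0 carry 4
  4×5+4 = 24 → write 0 carry 3
  2×5+3 = 13 → write 5 carry 1
  2×5+1 = 11 → write 3 carry 1
  5×5+1 = 26 → write 2 carry 3
  2×5+3 = 13 → write 5 carry 1
  2×5+1 = 11 → write 3 carry 1
  remaining carry: 1

0o1352350026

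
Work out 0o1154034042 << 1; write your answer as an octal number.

0o2330070104

1 bits is not a whole number of base-8 digits; in binary: 1001101100000011100000100010 << 1 = 10011011000000111000001000100.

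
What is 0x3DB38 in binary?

Expand each hex digit to 4 bits: 3=0011 D=1101 B=1011 3=0011 8=1000.

0b111101101100111000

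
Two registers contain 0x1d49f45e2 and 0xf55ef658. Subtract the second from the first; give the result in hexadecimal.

0xdf404f8a

Subtract column by column in base 16:
  2-8 → a (borrow)
  e-5-1 → 8
  5-6 → f (borrow)
  4-f-1 → 4 (borrow)
  f-e-1 → 0
  9-5 → 4
  4-5 → f (borrow)
  d-f-1 → d (borrow)
  1-0-1 → 0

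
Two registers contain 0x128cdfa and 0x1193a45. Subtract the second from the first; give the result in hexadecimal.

0xf93b5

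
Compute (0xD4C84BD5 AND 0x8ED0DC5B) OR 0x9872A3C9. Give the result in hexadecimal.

0x9CF2EBD9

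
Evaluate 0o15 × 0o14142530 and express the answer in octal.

Multiply each base-8 digit by 13, carrying:
  0×13 = 0 → write 0
  3×13 = 39 → write 7 carry 4
  5×13+4 = 69 → write 5 carry 8
  2×13+8 = 34 → write 2 carry 4
  4×13+4 = 56 → write 0 carry 7
  1×13+7 = 20 → write 4 carry 2
  4×13+2 = 54 → write 6 carry 6
  1×13+6 = 19 → write 3 carry 2
  remaining carry: 2

0o236402570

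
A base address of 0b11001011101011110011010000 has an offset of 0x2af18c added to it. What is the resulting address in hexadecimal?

0x359ae5c

0b11001011101011110011010000 = 0x32ebcd0 in hexadecimal.
Add column by column in base 16, right to left:
  0+c = c
  d+8 = 5 carry 1
  c+1+1 = e
  b+f = a carry 1
  e+a+1 = 9 carry 1
  2+2+1 = 5
  3+0 = 3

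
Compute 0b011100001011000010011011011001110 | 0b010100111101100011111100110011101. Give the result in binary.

OR bit by bit (1 where either bit is 1):
  011100001011000010011011011001110
| 010100111101100011111100110011101
= 011100111111100011111111111011111

0b011100111111100011111111111011111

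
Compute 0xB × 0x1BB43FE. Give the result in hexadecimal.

Multiply each base-16 digit by 11, carrying:
  E×11 = 154 → write A carry 9
  F×11+9 = 174 → write E carry 10
  3×11+10 = 43 → write B carry 2
  4×11+2 = 46 → write E carry 2
  B×11+2 = 123 → write B carry 7
  B×11+7 = 128 → write 0 carry 8
  1×11+8 = 19 → write 3 carry 1
  remaining carry: 1

0x130BEBEA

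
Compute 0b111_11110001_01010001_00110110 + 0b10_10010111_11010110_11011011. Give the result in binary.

0b1010100010010010100000010001

Add column by column in base 2, right to left:
  0+1 = 1
  1+1 = 0 carry 1
  1+0+1 = 0 carry 1
  0+1+1 = 0 carry 1
  1+1+1 = 1 carry 1
  1+0+1 = 0 carry 1
  0+1+1 = 0 carry 1
  0+1+1 = 0 carry 1
  1+0+1 = 0 carry 1
  0+1+1 = 0 carry 1
  0+1+1 = 0 carry 1
  0+0+1 = 1
  1+1 = 0 carry 1
  0+0+1 = 1
  1+1 = 0 carry 1
  0+1+1 = 0 carry 1
  1+1+1 = 1 carry 1
  0+1+1 = 0 carry 1
  0+1+1 = 0 carry 1
  0+0+1 = 1
  1+1 = 0 carry 1
  1+0+1 = 0 carry 1
  1+0+1 = 0 carry 1
  1+1+1 = 1 carry 1
  1+0+1 = 0 carry 1
  1+1+1 = 1 carry 1
  1+0+1 = 0 carry 1
  final carry 1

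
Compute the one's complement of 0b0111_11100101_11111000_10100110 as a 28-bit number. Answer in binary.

0b1000000110100000011101011001

Invert each bit: 0111111001011111100010100110 → 1000000110100000011101011001.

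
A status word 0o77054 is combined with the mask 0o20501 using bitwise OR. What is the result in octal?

0o77555

OR each oct digit independently (no carries):
  7|2=7, 7|0=7, 0|5=5, 5|0=5, 4|1=5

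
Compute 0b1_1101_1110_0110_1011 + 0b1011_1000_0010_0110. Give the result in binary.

0b101001011010010001

Add column by column in base 2, right to left:
  1+0 = 1
  1+1 = 0 carry 1
  0+1+1 = 0 carry 1
  1+0+1 = 0 carry 1
  0+0+1 = 1
  1+1 = 0 carry 1
  1+0+1 = 0 carry 1
  0+0+1 = 1
  0+0 = 0
  1+0 = 1
  1+0 = 1
  1+1 = 0 carry 1
  1+1+1 = 1 carry 1
  0+1+1 = 0 carry 1
  1+0+1 = 0 carry 1
  1+1+1 = 1 carry 1
  1+0+1 = 0 carry 1
  final carry 1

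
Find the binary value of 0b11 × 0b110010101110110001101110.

Multiply each base-2 digit by 3, carrying:
  0×3 = 0 → write 0
  1×3 = 3 → write 1 carry 1
  1×3+1 = 4 → write 0 carry 2
  1×3+2 = 5 → write 1 carry 2
  0×3+2 = 2 → write 0 carry 1
  1×3+1 = 4 → write 0 carry 2
  1×3+2 = 5 → write 1 carry 2
  0×3+2 = 2 → write 0 carry 1
  0×3+1 = 1 → write 1
  0×3 = 0 → write 0
  1×3 = 3 → write 1 carry 1
  1×3+1 = 4 → write 0 carry 2
  0×3+2 = 2 → write 0 carry 1
  1×3+1 = 4 → write 0 carry 2
  1×3+2 = 5 → write 1 carry 2
  1×3+2 = 5 → write 1 carry 2
  0×3+2 = 2 → write 0 carry 1
  1×3+1 = 4 → write 0 carry 2
  0×3+2 = 2 → write 0 carry 1
  1×3+1 = 4 → write 0 carry 2
  0×3+2 = 2 → write 0 carry 1
  0×3+1 = 1 → write 1
  1×3 = 3 → write 1 carry 1
  1×3+1 = 4 → write 0 carry 2
  remaining carry: 10

0b10011000001100010101001010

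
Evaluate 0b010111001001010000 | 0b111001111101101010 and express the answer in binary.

0b111111111101111010

OR bit by bit (1 where either bit is 1):
  010111001001010000
| 111001111101101010
= 111111111101111010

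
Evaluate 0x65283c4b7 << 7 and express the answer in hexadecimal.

0x32941e25b80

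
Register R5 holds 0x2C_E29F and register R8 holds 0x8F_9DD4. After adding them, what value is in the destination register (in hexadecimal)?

Add column by column in base 16, right to left:
  F+4 = 3 carry 1
  9+D+1 = 7 carry 1
  2+D+1 = 0 carry 1
  E+9+1 = 8 carry 1
  C+F+1 = C carry 1
  2+8+1 = B

0xBC8073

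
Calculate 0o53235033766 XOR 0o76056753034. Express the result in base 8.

0o25263760752

XOR each oct digit independently (no carries):
  5^7=2, 3^6=5, 2^0=2, 3^5=6, 5^6=3, 0^7=7, 3^5=6, 3^3=0, 7^0=7, 6^3=5, 6^4=2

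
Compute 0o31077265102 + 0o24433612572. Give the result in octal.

0o55533077674

Add column by column in base 8, right to left:
  2+2 = 4
  0+7 = 7
  1+5 = 6
  5+2 = 7
  6+1 = 7
  2+6 = 0 carry 1
  7+3+1 = 3 carry 1
  7+3+1 = 3 carry 1
  0+4+1 = 5
  1+4 = 5
  3+2 = 5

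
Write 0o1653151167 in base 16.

0xEACD277

Each octal digit is 3 bits: 1=001 6=110 5=101 3=011 1=001 5=101 1=001 1=001 6=110 7=111.
Group the bits into nibbles: 1110 1010 1100 1101 0010 0111 0111 → EACD277.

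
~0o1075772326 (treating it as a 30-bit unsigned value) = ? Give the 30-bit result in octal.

0o6702005451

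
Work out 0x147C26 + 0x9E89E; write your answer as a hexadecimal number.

0x1E64C4

Add column by column in base 16, right to left:
  6+E = 4 carry 1
  2+9+1 = C
  C+8 = 4 carry 1
  7+E+1 = 6 carry 1
  4+9+1 = E
  1+0 = 1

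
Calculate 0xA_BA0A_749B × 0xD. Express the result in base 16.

Multiply each base-16 digit by 13, carrying:
  B×13 = 143 → write F carry 8
  9×13+8 = 125 → write D carry 7
  4×13+7 = 59 → write B carry 3
  7×13+3 = 94 → write E carry 5
  A×13+5 = 135 → write 7 carry 8
  0×13+8 = 8 → write 8
  A×13 = 130 → write 2 carry 8
  B×13+8 = 151 → write 7 carry 9
  A×13+9 = 139 → write B carry 8
  remaining carry: 8

0x8B7287EBDF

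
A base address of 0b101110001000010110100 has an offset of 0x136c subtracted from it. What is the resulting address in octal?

0o5576510

0b101110001000010110100 = 0o5610264 in octal.
0x136c = 0o11554 in octal.
Subtract column by column in base 8:
  4-4 → 0
  6-5 → 1
  2-5 → 5 (borrow)
  0-1-1 → 6 (borrow)
  1-1-1 → 7 (borrow)
  6-0-1 → 5
  5-0 → 5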